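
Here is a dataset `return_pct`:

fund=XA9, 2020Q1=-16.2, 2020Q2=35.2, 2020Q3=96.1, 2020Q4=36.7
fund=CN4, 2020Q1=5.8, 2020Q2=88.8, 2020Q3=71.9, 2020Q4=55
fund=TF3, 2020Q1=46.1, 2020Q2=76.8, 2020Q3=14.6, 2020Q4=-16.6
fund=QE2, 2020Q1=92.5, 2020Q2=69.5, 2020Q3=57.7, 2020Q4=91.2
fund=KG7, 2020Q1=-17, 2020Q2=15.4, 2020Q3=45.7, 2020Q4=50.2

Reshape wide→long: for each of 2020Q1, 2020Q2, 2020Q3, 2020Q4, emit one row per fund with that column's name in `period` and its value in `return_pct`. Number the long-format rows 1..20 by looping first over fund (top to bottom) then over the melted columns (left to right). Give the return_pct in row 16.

91.2

20 rows total (5 × 4). Row 16: index ⌊(16-1)/4⌋ = 3 into fund → QE2; (16-1) mod 4 = 3 into the melted columns → 2020Q4.
So row 16 is (QE2, 2020Q4, 91.2); return_pct = 91.2.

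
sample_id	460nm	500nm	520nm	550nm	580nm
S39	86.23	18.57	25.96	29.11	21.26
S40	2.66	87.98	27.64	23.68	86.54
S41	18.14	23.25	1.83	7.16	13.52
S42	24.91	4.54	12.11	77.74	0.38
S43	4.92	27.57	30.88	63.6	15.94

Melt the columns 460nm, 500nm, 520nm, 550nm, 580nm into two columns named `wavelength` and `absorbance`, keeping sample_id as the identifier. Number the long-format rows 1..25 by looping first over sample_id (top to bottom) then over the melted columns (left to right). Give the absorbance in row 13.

1.83

25 rows total (5 × 5). Row 13: index ⌊(13-1)/5⌋ = 2 into sample_id → S41; (13-1) mod 5 = 2 into the melted columns → 520nm.
So row 13 is (S41, 520nm, 1.83); absorbance = 1.83.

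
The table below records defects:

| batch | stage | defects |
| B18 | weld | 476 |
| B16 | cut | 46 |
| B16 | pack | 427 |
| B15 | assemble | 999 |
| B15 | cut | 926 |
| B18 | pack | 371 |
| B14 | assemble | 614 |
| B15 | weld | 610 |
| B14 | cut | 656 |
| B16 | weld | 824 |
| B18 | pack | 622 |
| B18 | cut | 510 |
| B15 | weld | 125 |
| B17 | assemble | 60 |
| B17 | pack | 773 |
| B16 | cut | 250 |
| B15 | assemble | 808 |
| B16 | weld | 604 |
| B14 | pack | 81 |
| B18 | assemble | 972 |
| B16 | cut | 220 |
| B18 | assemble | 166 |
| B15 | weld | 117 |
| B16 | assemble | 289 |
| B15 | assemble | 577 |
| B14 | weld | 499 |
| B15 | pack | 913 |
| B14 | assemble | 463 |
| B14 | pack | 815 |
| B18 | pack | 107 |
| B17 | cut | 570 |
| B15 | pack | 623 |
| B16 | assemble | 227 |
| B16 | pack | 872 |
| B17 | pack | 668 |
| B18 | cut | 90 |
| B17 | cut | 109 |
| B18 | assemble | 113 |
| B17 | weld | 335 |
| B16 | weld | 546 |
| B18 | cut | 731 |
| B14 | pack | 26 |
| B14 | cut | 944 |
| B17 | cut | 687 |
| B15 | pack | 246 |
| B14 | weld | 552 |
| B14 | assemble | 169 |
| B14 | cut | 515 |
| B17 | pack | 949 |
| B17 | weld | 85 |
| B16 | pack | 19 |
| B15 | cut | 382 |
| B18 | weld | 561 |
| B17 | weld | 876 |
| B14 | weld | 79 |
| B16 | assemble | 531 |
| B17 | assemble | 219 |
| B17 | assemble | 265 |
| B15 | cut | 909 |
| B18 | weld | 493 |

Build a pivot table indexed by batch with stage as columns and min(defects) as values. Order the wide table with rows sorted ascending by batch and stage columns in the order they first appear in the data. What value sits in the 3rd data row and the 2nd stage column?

With rows sorted ascending by batch, row 3 is batch=B16. stage columns in first-appearance order: weld, cut, pack, assemble; column 2 is cut.
Long rows with batch=B16, stage=cut: min(46, 250, 220) = 46.

46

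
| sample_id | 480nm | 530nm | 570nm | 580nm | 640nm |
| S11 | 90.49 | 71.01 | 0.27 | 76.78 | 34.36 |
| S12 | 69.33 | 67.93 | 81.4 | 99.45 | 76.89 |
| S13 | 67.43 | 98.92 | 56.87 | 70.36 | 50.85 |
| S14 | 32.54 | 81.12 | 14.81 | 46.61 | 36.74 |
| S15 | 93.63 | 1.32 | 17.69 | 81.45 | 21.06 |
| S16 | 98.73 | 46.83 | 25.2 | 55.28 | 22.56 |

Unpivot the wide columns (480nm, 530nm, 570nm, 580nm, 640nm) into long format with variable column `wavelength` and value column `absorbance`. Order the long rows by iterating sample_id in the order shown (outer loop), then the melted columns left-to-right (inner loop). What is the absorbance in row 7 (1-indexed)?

30 rows total (6 × 5). Row 7: index ⌊(7-1)/5⌋ = 1 into sample_id → S12; (7-1) mod 5 = 1 into the melted columns → 530nm.
So row 7 is (S12, 530nm, 67.93); absorbance = 67.93.

67.93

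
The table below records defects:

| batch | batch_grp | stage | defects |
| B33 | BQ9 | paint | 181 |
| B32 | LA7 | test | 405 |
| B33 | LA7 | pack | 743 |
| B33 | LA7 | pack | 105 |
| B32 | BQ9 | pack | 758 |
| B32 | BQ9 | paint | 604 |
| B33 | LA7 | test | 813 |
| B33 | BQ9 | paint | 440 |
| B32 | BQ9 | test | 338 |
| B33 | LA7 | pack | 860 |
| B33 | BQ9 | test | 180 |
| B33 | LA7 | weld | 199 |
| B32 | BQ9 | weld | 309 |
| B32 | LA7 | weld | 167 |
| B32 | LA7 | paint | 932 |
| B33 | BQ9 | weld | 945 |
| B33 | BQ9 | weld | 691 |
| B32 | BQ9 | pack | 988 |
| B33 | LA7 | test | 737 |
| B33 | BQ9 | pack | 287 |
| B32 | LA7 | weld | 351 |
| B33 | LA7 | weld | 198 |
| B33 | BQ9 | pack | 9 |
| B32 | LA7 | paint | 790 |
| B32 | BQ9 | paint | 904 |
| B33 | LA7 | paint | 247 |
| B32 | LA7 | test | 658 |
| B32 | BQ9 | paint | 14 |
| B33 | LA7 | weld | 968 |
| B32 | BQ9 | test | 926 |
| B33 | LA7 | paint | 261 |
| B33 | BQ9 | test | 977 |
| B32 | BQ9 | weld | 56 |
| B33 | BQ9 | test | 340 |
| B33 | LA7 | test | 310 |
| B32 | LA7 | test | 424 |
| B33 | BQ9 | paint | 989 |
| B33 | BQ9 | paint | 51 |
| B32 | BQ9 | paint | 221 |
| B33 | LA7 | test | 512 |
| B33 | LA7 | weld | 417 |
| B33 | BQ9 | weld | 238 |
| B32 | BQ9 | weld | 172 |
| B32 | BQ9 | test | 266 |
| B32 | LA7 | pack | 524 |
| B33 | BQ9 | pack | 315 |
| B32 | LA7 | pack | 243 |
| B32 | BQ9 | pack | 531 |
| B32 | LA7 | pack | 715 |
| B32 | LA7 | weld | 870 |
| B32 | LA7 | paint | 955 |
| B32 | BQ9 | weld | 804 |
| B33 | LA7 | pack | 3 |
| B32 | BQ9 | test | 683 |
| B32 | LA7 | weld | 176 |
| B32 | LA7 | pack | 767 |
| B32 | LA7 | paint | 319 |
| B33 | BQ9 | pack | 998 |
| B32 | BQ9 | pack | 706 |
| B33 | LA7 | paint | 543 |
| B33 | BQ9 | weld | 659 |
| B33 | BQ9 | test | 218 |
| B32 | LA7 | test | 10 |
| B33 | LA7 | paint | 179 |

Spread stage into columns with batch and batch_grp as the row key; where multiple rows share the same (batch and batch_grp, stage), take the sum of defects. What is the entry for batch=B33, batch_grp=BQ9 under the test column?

Rows with batch=B33, batch_grp=BQ9 and stage=test: defects values are 180, 977, 340, 218.
180 + 977 + 340 + 218 = 1715.

1715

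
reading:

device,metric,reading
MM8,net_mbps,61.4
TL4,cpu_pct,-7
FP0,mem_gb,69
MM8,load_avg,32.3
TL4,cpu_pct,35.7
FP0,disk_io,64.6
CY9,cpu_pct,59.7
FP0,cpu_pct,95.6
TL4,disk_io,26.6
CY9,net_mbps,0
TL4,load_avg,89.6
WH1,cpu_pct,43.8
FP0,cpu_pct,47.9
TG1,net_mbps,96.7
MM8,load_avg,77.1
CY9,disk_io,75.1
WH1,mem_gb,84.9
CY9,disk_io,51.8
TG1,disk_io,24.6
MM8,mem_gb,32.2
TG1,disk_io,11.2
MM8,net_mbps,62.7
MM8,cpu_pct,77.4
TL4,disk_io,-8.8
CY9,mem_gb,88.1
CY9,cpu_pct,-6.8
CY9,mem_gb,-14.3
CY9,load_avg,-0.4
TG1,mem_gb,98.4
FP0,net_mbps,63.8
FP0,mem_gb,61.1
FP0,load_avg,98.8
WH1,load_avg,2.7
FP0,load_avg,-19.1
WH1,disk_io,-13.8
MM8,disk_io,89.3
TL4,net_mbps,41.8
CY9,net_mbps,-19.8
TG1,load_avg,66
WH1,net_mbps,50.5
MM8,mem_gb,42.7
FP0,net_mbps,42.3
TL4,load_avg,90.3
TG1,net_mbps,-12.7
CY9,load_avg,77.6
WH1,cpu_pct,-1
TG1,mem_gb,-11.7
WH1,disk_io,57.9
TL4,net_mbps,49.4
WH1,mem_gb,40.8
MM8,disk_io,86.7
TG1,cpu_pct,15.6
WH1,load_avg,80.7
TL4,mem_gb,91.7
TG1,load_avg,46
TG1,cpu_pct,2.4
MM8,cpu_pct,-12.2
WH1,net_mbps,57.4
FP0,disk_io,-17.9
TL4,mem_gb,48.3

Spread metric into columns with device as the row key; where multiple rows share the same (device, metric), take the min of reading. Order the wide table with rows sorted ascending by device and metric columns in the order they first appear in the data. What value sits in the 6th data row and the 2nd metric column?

With rows sorted ascending by device, row 6 is device=WH1. metric columns in first-appearance order: net_mbps, cpu_pct, mem_gb, load_avg, disk_io; column 2 is cpu_pct.
Long rows with device=WH1, metric=cpu_pct: min(43.8, -1) = -1.

-1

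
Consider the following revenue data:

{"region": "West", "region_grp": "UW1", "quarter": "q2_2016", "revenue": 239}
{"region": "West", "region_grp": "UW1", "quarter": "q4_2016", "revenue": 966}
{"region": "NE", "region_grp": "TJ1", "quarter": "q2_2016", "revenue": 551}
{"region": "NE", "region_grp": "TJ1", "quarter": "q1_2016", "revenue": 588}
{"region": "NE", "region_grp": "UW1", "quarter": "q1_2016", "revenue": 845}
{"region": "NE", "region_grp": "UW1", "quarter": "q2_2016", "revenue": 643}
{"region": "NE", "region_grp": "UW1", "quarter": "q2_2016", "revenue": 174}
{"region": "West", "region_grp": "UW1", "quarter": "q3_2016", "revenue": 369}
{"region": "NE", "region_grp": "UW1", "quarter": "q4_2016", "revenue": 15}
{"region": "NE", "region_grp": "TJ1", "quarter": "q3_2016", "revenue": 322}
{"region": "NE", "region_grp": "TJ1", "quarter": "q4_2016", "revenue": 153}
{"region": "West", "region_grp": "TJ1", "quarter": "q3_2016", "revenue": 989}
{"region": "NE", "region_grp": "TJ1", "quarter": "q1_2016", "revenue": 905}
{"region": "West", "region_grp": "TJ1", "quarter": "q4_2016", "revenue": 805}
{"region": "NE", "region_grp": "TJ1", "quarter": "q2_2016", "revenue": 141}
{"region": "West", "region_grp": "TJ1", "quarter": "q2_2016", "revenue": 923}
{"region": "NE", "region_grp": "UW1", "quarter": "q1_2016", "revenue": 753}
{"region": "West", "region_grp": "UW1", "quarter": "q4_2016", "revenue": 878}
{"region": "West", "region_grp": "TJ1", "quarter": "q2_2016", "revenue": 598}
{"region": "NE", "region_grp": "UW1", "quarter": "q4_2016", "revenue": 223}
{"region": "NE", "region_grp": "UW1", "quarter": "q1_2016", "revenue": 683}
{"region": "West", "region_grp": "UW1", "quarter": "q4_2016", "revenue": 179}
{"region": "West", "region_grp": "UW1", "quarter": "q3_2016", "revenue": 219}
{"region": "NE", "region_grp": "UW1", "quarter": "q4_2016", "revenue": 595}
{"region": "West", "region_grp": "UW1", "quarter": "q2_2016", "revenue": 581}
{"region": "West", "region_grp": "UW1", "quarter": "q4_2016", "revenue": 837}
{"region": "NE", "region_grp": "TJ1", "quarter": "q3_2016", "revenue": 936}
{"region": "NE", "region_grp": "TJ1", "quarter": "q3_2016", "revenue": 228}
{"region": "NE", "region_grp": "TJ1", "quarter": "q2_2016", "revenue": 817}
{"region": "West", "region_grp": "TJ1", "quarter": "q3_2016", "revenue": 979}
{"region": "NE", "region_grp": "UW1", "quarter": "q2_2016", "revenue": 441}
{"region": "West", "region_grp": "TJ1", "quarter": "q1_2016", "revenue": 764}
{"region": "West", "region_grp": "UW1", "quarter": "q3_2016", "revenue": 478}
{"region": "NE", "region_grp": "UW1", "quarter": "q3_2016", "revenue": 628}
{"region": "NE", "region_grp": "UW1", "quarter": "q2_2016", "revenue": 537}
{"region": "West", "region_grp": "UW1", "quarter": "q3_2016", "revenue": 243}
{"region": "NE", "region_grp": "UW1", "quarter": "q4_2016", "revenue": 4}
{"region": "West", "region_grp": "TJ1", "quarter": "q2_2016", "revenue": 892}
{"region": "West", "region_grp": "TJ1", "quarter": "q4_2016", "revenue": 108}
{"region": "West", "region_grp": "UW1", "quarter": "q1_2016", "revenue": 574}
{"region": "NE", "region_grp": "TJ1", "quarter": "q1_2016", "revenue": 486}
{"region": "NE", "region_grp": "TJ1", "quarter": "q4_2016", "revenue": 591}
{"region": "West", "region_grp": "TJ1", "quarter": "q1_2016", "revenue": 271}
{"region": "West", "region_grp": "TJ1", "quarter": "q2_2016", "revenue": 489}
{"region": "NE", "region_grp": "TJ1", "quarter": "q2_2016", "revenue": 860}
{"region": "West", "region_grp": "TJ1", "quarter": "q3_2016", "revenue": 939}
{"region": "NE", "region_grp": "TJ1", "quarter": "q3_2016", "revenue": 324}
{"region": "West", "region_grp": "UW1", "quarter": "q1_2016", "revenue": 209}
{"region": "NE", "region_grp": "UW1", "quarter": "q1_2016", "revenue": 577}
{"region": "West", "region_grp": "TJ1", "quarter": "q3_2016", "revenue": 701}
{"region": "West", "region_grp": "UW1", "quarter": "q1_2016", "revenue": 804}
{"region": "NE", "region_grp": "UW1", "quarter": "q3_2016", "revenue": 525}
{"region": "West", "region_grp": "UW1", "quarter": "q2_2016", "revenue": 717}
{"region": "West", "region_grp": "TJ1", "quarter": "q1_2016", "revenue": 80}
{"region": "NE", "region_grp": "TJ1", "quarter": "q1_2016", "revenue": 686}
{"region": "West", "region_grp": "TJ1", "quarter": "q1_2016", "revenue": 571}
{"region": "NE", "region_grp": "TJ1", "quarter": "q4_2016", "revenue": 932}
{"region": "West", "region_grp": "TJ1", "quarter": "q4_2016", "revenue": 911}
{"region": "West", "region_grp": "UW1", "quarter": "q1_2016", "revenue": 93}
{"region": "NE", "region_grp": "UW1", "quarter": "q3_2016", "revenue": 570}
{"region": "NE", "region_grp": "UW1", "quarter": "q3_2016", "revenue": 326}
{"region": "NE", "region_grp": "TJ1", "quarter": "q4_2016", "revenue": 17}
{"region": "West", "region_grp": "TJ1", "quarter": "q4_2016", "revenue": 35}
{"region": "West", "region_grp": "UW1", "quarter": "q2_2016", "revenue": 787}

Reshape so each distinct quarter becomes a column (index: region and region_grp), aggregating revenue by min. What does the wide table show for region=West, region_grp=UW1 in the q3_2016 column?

219

Rows with region=West, region_grp=UW1 and quarter=q3_2016: revenue values are 369, 219, 478, 243.
min(369, 219, 478, 243) = 219.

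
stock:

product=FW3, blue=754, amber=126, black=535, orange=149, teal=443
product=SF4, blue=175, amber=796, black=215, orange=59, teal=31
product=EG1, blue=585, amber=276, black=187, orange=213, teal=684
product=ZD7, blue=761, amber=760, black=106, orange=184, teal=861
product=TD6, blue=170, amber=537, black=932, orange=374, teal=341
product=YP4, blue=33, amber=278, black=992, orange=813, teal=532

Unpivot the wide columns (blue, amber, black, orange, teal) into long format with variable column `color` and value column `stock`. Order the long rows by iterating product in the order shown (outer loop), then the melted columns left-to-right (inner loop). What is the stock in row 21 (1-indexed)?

170

30 rows total (6 × 5). Row 21: index ⌊(21-1)/5⌋ = 4 into product → TD6; (21-1) mod 5 = 0 into the melted columns → blue.
So row 21 is (TD6, blue, 170); stock = 170.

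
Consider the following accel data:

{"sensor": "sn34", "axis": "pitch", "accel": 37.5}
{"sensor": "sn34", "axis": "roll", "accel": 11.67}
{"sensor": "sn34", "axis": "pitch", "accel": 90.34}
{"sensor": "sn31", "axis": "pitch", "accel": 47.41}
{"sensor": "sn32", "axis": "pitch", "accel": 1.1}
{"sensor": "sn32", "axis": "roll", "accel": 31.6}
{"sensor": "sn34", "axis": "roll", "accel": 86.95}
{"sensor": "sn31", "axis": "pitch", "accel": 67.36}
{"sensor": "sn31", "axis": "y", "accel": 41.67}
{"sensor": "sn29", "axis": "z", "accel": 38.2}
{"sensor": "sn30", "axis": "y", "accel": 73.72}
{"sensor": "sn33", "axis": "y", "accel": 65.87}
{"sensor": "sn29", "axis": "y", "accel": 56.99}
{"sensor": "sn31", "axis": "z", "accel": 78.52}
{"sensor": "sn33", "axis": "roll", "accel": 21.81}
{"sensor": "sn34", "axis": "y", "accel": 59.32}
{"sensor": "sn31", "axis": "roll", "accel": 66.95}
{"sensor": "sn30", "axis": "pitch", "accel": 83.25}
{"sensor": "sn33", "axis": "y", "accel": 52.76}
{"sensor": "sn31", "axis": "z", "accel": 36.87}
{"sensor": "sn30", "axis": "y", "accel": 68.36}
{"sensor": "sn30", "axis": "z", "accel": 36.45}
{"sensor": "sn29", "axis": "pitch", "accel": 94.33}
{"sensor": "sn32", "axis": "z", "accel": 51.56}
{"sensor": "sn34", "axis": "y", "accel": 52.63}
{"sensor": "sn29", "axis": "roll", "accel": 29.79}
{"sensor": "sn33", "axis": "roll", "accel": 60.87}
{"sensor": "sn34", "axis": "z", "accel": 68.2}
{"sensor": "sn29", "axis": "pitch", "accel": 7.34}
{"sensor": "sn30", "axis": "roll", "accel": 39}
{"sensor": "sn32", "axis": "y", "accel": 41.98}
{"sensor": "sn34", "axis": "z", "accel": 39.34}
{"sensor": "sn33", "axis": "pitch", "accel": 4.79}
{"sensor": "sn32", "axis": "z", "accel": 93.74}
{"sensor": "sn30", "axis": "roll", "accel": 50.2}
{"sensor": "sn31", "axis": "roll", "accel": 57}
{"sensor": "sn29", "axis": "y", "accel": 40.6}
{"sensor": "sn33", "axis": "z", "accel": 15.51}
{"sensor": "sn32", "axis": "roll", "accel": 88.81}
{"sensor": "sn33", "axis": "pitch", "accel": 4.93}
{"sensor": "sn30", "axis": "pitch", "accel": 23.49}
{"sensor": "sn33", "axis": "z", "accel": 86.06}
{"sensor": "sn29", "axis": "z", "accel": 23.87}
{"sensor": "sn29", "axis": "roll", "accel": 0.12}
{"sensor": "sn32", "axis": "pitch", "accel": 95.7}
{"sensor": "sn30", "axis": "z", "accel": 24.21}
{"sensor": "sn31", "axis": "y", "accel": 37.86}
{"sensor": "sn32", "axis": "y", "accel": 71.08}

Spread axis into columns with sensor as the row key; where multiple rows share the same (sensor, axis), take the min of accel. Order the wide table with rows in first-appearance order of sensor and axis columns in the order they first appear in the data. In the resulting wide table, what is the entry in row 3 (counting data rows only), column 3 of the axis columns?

With rows in first-appearance order of sensor, row 3 is sensor=sn32. axis columns in first-appearance order: pitch, roll, y, z; column 3 is y.
Long rows with sensor=sn32, axis=y: min(41.98, 71.08) = 41.98.

41.98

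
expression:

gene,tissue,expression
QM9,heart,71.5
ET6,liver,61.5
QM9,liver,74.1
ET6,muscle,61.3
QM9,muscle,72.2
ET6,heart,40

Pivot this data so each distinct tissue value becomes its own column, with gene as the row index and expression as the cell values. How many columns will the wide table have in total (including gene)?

1 column for gene plus 3 distinct tissue values → 4 columns.

4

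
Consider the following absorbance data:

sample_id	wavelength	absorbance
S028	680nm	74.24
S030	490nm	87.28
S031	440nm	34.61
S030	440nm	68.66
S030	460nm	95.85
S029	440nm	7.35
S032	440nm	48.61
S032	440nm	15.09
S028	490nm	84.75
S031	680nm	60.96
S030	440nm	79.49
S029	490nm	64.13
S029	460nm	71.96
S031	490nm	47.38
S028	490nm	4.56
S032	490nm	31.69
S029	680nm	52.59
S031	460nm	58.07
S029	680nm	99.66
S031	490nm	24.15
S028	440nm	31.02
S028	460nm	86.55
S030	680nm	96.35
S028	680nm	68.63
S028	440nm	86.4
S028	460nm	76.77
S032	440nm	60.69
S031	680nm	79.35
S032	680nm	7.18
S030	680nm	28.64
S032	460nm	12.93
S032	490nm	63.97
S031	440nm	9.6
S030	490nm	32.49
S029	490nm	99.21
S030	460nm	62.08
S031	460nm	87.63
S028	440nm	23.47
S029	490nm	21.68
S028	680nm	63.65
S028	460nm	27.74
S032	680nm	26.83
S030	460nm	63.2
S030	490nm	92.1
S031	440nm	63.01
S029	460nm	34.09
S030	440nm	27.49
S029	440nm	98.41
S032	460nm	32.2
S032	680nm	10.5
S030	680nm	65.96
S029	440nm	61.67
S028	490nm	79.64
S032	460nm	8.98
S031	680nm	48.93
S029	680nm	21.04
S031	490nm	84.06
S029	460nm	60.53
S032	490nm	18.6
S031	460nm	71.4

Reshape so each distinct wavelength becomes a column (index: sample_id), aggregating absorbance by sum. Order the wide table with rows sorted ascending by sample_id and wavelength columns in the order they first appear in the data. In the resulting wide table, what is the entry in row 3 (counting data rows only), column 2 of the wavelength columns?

211.87

With rows sorted ascending by sample_id, row 3 is sample_id=S030. wavelength columns in first-appearance order: 680nm, 490nm, 440nm, 460nm; column 2 is 490nm.
Long rows with sample_id=S030, wavelength=490nm: 87.28 + 32.49 + 92.1 = 211.87.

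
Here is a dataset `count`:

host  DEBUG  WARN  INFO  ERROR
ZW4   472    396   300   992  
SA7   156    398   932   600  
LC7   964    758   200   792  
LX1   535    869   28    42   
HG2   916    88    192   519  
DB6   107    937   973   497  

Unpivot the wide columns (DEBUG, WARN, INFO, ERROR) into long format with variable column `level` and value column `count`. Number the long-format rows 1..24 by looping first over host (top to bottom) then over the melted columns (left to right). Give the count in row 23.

24 rows total (6 × 4). Row 23: index ⌊(23-1)/4⌋ = 5 into host → DB6; (23-1) mod 4 = 2 into the melted columns → INFO.
So row 23 is (DB6, INFO, 973); count = 973.

973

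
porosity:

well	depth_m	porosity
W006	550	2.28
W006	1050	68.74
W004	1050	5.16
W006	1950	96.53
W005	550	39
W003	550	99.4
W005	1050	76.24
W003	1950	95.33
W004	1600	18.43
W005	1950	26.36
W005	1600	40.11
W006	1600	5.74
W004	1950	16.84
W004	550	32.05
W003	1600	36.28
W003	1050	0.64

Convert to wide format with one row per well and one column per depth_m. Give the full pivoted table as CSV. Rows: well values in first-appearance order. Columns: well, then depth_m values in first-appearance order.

well,550,1050,1950,1600
W006,2.28,68.74,96.53,5.74
W004,32.05,5.16,16.84,18.43
W005,39,76.24,26.36,40.11
W003,99.4,0.64,95.33,36.28

Columns: well plus the 4 distinct depth_m values (550, 1050, 1950, 1600).
For example, row W006 column 550 takes porosity=2.28 from the long row (W006, 550).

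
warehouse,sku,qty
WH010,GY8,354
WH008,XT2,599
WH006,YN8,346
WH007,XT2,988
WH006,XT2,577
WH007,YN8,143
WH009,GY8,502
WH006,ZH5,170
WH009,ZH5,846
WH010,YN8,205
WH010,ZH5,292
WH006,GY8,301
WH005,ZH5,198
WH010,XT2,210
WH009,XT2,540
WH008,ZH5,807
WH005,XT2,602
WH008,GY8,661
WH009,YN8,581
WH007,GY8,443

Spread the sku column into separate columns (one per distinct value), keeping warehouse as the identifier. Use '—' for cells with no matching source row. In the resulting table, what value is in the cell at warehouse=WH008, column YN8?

—

No long-format row has warehouse=WH008 and sku=YN8, so the cell is —.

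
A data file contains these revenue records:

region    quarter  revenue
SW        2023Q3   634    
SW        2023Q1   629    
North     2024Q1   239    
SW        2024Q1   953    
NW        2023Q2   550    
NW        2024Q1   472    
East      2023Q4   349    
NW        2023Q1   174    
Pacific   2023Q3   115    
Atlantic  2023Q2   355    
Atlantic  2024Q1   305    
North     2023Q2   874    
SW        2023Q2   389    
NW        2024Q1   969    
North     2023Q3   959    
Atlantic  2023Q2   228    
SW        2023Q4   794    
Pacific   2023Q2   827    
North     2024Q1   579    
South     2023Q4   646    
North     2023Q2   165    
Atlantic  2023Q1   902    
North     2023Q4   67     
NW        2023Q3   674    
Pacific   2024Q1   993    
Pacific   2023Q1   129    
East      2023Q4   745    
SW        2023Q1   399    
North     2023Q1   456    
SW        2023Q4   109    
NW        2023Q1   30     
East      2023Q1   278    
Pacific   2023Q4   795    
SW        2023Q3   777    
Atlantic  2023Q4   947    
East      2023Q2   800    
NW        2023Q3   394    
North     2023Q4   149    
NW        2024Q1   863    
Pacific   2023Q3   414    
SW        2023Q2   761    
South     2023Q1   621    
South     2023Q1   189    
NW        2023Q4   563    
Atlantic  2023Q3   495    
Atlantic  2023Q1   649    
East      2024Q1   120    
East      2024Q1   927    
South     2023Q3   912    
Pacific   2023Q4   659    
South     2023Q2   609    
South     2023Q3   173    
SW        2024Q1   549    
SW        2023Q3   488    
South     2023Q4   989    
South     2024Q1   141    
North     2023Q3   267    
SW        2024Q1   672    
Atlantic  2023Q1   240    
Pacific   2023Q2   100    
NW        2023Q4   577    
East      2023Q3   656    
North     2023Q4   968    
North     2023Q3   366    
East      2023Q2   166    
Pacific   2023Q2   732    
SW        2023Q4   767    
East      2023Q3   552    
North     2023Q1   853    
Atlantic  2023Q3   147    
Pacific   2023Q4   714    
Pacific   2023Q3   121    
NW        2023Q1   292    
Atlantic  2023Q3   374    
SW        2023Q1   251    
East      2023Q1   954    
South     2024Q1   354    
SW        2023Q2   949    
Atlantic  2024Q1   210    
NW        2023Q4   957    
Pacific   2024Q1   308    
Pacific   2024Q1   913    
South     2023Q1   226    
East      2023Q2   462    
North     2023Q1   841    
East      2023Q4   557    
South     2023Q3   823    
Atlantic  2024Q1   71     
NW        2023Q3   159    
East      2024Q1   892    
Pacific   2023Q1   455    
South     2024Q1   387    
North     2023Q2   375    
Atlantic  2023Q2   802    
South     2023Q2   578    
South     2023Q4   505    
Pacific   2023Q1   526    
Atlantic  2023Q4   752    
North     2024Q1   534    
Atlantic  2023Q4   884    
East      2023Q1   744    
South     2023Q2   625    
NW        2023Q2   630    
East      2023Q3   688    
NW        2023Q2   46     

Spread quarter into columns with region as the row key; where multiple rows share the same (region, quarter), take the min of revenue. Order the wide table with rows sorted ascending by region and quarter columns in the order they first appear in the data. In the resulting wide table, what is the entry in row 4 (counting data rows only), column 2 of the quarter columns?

With rows sorted ascending by region, row 4 is region=North. quarter columns in first-appearance order: 2023Q3, 2023Q1, 2024Q1, 2023Q2, 2023Q4; column 2 is 2023Q1.
Long rows with region=North, quarter=2023Q1: min(456, 853, 841) = 456.

456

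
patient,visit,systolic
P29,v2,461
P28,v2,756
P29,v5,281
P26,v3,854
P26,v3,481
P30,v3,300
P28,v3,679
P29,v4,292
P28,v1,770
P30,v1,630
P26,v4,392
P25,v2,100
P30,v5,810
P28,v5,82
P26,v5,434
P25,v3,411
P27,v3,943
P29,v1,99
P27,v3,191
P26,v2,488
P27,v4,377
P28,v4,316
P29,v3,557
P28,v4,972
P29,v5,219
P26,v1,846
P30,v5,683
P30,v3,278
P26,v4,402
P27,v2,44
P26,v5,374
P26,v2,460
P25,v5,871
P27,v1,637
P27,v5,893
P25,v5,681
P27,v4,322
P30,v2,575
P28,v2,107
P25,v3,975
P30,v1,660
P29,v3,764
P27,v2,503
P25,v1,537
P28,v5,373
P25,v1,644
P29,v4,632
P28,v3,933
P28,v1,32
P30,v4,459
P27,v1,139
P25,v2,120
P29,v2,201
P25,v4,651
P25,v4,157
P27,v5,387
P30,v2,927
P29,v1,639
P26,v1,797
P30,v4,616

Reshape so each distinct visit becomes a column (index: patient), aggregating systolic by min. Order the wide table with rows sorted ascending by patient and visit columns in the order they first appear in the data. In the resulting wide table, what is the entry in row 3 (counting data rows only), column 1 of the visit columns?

44

With rows sorted ascending by patient, row 3 is patient=P27. visit columns in first-appearance order: v2, v5, v3, v4, v1; column 1 is v2.
Long rows with patient=P27, visit=v2: min(44, 503) = 44.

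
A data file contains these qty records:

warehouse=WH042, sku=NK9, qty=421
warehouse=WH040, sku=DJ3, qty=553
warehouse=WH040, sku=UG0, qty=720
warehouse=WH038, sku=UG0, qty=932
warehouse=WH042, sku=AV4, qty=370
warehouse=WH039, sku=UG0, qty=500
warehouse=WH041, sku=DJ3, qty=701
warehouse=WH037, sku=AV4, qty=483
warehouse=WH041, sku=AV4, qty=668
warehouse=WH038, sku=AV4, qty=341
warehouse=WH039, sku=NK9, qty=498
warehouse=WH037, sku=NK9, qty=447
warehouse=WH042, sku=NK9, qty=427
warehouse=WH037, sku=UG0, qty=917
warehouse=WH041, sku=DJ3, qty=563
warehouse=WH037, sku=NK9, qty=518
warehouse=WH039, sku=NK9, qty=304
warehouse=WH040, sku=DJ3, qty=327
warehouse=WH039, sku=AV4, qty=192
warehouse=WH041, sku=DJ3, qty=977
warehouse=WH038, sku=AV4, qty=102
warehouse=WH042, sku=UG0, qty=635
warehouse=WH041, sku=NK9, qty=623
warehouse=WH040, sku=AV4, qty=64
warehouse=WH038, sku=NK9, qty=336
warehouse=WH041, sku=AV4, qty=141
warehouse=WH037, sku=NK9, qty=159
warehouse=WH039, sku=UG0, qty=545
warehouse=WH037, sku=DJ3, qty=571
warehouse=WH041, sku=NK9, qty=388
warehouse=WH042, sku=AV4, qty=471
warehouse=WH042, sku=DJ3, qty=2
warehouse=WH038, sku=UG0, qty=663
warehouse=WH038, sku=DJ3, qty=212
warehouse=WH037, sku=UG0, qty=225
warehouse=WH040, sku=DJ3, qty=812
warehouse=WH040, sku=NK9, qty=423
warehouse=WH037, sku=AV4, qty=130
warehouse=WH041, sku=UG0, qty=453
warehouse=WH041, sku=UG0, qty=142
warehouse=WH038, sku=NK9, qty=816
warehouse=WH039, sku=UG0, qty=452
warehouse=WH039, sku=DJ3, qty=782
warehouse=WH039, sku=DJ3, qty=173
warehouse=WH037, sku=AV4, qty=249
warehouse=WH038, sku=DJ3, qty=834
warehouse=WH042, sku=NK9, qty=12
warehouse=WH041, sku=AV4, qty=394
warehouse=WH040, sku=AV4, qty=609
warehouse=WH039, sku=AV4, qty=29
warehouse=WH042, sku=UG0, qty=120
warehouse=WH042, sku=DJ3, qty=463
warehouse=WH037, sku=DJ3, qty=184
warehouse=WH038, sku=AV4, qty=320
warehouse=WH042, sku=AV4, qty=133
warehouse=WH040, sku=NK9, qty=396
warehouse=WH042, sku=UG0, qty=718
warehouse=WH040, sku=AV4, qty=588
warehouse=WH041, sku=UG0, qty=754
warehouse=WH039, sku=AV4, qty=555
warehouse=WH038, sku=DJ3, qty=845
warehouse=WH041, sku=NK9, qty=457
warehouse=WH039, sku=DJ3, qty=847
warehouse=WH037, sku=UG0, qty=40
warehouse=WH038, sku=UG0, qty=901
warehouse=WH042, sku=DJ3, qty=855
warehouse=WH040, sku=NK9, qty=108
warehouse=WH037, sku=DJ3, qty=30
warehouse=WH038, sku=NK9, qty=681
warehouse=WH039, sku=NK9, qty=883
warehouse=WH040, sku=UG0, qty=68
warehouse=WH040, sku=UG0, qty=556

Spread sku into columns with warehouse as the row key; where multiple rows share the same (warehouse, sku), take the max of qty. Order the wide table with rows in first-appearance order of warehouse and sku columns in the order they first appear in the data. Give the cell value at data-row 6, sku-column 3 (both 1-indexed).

With rows in first-appearance order of warehouse, row 6 is warehouse=WH037. sku columns in first-appearance order: NK9, DJ3, UG0, AV4; column 3 is UG0.
Long rows with warehouse=WH037, sku=UG0: max(917, 225, 40) = 917.

917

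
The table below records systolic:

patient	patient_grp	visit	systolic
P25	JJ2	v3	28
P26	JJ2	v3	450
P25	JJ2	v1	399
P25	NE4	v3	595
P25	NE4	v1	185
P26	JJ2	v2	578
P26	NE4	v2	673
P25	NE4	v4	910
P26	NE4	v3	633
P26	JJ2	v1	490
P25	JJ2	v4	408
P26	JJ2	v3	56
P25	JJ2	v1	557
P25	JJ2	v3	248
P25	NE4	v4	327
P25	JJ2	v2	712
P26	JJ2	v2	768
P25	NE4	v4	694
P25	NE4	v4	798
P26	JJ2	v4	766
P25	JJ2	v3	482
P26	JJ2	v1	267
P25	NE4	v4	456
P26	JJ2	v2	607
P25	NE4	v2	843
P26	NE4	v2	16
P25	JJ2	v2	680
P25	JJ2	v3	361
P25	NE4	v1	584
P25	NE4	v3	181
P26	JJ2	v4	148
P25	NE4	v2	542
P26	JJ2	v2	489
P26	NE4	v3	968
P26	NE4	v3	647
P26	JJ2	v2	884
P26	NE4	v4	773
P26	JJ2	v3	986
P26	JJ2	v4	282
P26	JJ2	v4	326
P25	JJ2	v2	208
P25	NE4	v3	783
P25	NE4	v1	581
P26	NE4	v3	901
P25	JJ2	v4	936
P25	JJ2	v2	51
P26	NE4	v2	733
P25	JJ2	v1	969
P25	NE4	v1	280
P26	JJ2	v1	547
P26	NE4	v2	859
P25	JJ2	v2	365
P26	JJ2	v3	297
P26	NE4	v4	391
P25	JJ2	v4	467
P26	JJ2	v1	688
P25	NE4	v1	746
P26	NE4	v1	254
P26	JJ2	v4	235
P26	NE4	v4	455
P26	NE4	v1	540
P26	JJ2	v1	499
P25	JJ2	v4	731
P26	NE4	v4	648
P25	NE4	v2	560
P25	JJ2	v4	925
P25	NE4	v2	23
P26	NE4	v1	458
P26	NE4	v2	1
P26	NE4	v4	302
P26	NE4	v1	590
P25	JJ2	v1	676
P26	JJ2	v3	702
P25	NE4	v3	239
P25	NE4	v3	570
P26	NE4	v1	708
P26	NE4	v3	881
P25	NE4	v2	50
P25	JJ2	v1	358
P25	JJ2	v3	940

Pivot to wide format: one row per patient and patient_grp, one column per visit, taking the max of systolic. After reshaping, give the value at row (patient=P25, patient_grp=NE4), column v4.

910

Rows with patient=P25, patient_grp=NE4 and visit=v4: systolic values are 910, 327, 694, 798, 456.
max(910, 327, 694, 798, 456) = 910.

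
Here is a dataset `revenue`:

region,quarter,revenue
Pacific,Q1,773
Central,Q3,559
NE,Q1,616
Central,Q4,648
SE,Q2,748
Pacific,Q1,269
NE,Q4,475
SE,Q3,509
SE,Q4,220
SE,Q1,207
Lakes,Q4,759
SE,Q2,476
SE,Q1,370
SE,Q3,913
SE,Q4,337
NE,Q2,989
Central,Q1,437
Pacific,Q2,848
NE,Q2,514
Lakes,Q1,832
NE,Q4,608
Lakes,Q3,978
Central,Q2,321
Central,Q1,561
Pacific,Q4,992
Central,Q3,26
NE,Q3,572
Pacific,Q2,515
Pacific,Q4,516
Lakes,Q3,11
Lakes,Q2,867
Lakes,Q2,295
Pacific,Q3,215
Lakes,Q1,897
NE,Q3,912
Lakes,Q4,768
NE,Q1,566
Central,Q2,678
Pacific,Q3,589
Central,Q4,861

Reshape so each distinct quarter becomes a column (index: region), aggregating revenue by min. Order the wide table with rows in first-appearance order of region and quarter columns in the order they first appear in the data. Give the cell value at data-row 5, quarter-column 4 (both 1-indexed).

With rows in first-appearance order of region, row 5 is region=Lakes. quarter columns in first-appearance order: Q1, Q3, Q4, Q2; column 4 is Q2.
Long rows with region=Lakes, quarter=Q2: min(867, 295) = 295.

295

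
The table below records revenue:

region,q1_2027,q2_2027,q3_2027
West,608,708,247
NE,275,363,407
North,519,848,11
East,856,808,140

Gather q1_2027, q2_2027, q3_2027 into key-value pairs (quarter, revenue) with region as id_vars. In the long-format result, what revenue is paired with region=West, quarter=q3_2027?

Unpivoting turns each (region, wide-column) pair into one long row.
The wide cell at row West, column q3_2027 holds 247, so the long row (West, q3_2027) has revenue=247.

247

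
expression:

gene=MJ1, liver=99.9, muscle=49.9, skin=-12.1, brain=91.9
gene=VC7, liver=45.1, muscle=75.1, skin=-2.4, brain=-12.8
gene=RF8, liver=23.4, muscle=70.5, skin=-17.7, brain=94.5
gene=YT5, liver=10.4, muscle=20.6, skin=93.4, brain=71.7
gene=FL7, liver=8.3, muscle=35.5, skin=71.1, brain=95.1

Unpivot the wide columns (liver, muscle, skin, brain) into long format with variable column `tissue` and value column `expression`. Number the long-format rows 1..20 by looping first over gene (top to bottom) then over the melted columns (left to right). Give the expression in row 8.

20 rows total (5 × 4). Row 8: index ⌊(8-1)/4⌋ = 1 into gene → VC7; (8-1) mod 4 = 3 into the melted columns → brain.
So row 8 is (VC7, brain, -12.8); expression = -12.8.

-12.8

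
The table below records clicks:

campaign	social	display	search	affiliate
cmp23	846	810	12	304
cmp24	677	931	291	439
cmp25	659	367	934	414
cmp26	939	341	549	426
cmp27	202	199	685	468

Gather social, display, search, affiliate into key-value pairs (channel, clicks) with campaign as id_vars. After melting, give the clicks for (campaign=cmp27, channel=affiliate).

468

Unpivoting turns each (campaign, wide-column) pair into one long row.
The wide cell at row cmp27, column affiliate holds 468, so the long row (cmp27, affiliate) has clicks=468.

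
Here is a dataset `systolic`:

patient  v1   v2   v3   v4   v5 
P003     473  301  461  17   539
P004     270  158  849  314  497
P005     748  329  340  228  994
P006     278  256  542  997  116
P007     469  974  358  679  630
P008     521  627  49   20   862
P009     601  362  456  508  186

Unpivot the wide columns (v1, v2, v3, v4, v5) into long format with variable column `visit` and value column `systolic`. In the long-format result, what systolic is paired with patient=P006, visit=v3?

Unpivoting turns each (patient, wide-column) pair into one long row.
The wide cell at row P006, column v3 holds 542, so the long row (P006, v3) has systolic=542.

542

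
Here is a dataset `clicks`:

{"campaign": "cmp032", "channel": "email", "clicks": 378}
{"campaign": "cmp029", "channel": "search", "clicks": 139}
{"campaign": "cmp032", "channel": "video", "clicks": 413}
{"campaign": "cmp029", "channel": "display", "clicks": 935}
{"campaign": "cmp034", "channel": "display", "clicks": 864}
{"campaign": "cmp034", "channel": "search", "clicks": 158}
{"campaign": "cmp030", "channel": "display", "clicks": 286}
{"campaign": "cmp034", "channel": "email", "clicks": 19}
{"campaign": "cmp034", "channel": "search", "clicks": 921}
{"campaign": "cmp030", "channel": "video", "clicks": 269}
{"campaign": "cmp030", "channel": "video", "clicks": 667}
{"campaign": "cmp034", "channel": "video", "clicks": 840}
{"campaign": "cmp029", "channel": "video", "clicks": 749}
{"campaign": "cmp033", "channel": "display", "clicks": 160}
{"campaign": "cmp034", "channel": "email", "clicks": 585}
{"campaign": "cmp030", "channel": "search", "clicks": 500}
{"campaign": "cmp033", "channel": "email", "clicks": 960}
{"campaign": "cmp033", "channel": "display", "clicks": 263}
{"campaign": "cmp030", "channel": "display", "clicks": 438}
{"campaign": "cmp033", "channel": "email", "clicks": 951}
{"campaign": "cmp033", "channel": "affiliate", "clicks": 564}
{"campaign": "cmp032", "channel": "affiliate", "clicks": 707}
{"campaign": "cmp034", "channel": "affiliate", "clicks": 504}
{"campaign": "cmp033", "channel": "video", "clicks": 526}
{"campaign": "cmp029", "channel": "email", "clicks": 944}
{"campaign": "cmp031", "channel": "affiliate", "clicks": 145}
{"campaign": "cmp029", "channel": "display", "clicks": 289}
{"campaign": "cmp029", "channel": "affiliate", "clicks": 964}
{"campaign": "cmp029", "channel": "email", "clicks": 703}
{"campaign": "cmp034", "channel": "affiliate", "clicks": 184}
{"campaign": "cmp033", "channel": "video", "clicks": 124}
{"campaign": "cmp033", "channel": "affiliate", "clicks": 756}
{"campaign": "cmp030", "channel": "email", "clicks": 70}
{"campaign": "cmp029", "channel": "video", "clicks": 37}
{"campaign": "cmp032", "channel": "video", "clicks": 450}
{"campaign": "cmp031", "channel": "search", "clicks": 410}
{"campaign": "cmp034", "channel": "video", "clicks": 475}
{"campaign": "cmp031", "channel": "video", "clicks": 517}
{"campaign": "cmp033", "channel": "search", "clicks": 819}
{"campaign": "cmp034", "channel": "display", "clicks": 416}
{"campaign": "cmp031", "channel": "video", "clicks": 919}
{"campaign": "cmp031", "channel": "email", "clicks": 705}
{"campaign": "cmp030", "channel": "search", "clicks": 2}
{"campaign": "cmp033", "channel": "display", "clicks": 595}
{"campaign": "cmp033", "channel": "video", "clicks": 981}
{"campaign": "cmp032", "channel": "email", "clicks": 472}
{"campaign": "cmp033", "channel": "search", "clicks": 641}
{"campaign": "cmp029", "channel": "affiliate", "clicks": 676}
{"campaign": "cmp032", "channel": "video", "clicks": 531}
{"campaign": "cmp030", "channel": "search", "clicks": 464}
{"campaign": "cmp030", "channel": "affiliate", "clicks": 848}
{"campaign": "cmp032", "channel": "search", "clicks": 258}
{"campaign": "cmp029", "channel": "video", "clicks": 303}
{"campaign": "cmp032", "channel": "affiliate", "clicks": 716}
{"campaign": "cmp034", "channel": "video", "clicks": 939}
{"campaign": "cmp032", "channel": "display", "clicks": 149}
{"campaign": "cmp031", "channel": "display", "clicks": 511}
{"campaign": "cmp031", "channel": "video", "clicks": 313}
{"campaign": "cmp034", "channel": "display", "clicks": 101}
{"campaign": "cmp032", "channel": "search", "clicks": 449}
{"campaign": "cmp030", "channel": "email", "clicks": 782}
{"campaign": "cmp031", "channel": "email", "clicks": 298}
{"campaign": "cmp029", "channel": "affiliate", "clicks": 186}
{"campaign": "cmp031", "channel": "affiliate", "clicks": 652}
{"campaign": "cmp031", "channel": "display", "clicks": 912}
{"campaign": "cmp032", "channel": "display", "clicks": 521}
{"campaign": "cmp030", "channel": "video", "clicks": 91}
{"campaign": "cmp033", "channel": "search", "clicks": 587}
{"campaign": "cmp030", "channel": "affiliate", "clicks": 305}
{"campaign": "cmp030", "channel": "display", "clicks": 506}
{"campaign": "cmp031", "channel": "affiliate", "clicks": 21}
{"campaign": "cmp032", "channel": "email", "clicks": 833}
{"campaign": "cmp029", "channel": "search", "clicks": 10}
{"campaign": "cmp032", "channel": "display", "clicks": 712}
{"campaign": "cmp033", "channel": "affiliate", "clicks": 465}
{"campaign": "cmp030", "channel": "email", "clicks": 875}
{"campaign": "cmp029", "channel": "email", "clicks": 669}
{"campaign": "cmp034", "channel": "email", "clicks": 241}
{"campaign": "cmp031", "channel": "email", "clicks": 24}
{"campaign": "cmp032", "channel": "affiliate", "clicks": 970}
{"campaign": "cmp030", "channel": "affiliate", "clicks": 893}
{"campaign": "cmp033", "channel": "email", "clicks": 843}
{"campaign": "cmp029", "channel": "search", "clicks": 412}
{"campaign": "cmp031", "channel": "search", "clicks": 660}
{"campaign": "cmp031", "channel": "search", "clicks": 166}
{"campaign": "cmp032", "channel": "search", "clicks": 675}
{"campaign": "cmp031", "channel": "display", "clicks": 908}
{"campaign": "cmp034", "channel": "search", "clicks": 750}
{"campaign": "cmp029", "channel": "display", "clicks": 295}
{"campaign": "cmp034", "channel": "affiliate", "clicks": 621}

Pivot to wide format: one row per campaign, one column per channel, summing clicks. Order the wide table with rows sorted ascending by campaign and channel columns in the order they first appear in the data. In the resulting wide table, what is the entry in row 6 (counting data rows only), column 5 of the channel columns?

With rows sorted ascending by campaign, row 6 is campaign=cmp034. channel columns in first-appearance order: email, search, video, display, affiliate; column 5 is affiliate.
Long rows with campaign=cmp034, channel=affiliate: 504 + 184 + 621 = 1309.

1309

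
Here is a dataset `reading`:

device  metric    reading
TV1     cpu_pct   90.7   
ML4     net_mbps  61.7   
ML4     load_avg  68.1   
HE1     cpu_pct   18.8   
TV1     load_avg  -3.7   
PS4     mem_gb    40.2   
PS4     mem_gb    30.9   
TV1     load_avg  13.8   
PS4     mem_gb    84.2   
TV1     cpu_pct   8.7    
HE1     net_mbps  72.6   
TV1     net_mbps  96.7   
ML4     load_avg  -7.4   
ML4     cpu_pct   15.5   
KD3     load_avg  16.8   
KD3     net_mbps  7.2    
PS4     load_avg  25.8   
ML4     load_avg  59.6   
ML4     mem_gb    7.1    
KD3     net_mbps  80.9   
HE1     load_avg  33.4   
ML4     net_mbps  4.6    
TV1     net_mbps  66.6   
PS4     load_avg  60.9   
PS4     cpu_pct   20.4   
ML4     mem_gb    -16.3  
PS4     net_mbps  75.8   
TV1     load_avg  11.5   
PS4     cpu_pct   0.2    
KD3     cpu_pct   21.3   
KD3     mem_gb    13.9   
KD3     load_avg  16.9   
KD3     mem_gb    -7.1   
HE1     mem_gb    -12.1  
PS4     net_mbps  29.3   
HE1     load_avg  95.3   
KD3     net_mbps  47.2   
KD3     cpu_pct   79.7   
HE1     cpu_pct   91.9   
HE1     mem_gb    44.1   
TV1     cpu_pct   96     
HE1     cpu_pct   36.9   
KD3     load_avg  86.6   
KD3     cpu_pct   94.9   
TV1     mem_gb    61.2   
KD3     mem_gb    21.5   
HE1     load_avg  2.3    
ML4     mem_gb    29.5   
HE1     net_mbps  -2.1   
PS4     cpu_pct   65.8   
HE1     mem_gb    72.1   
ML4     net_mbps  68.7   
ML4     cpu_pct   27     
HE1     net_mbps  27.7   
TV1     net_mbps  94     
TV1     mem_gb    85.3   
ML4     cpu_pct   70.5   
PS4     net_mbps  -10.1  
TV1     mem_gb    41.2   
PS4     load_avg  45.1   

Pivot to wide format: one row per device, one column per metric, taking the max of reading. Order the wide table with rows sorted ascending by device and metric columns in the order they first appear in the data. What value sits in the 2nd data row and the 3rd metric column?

With rows sorted ascending by device, row 2 is device=KD3. metric columns in first-appearance order: cpu_pct, net_mbps, load_avg, mem_gb; column 3 is load_avg.
Long rows with device=KD3, metric=load_avg: max(16.8, 16.9, 86.6) = 86.6.

86.6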